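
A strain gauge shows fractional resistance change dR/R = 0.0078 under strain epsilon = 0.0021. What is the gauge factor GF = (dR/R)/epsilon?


GF = (dR/R) / epsilon
= 0.0078 / 0.0021
= 3.7143

3.7143


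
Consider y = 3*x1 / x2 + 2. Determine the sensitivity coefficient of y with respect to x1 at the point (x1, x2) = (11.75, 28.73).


y = 3*x1 / x2 + 2
dy/dx1 = 3/x2
Evaluate at x2 = 28.73: c1 = 3 / 28.73
c1 = 0.1044

0.1044


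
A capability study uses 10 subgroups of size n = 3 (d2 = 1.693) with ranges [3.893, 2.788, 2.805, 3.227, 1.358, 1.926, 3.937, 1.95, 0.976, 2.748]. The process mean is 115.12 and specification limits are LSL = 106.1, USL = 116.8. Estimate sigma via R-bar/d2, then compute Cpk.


R_bar = (3.893 + 2.788 + 2.805 + 3.227 + 1.358 + 1.926 + 3.937 + 1.95 + 0.976 + 2.748) / 10 = 2.5608
sigma = R_bar / d2 = 2.5608 / 1.693 = 1.5125812
Cp = (USL - LSL)/(6*sigma) = (116.8 - 106.1)/(6*1.5125812) = 1.1790
Cpu = (116.8 - 115.12)/(3*1.5125812) = 0.3702
Cpl = (115.12 - 106.1)/(3*1.5125812) = 1.9878
Cpk = min(Cpu, Cpl) = 0.3702

0.3702


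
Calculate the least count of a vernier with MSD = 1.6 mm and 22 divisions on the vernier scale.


LC = MSD / n_div
= 1.6 / 22
= 0.0727

0.0727


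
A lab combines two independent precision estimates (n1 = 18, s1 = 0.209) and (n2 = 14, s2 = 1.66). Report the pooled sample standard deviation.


s_p = sqrt(((n1-1)*s1^2 + (n2-1)*s2^2) / (n1+n2-2))
numerator = (18-1)*0.209^2 + (14-1)*1.66^2 = 0.742577 + 35.8228 = 36.565377
denominator = 18 + 14 - 2 = 30
s_p^2 = 36.565377 / 30 = 1.2188459
s_p = sqrt(1.2188459) = 1.1040

1.1040


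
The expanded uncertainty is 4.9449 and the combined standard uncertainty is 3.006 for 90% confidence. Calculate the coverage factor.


k = U / uc
k = 4.9449 / 3.006
k = 1.645

1.645


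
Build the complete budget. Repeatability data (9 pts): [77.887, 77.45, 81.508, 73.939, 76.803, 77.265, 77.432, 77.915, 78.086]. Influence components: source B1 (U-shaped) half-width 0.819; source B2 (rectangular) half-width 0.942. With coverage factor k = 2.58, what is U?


mean = (77.887 + 77.45 + 81.508 + 73.939 + 76.803 + 77.265 + 77.432 + 77.915 + 78.086) / 9 = 77.58722222
s = sqrt(sum((x - mean)^2)/(n-1)) = 1.9329338
u_A = s / sqrt(n) = 1.9329338 / sqrt(9) = 0.64431127
u_B1 = 0.819 / sqrt(2) = 0.57912045
u_B2 = 0.942 / sqrt(3) = 0.54386395
uc = sqrt(0.64431127^2 + 0.57912045^2 + 0.54386395^2) = 1.0228908
U = k * uc = 2.58 * 1.0228908
U = 2.6391

2.6391


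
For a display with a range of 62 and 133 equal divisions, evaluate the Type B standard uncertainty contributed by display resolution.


resolution = range / divisions
resolution = 62 / 133 = 0.46616541
u_res = resolution / (2*sqrt(3))
u_res = 0.46616541 / 3.4641016
u_res = 0.1346

0.1346


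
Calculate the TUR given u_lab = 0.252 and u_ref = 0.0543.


TUR = u_lab / u_ref
= 0.252 / 0.0543
= 4.6409

4.6409


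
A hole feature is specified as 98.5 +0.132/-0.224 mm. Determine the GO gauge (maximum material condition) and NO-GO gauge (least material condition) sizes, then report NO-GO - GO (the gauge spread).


GO = nominal - lower_tol (smallest hole = maximum material condition)
GO = 98.5 - 0.224 = 98.276
NO-GO = nominal + upper_tol (largest hole = least material condition)
NO-GO = 98.5 + 0.132 = 98.632
spread = NO-GO - GO = 98.632 - 98.276 = 0.3560

0.3560


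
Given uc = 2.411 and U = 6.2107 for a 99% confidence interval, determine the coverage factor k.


k = U / uc
k = 6.2107 / 2.411
k = 2.576

2.576


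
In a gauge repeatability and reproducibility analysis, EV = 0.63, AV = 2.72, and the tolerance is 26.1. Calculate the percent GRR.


GRR = sqrt(EV^2 + AV^2) = sqrt(0.63^2 + 2.72^2) = 2.7920064
%GRR = GRR / tol * 100 = 2.7920064 / 26.1 * 100
%GRR = 10.6973

10.6973


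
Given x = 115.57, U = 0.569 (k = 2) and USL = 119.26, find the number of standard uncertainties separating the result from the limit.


u = U / k = 0.569 / 2 = 0.2845
margin = |USL - x| = |119.26 - 115.57| = 3.69
z = margin / u = 3.69 / 0.2845
z = 12.9701

12.9701


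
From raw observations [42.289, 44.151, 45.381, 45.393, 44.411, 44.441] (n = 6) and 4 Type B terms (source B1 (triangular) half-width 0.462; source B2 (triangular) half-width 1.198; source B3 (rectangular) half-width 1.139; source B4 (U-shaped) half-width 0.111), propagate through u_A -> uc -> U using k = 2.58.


mean = (42.289 + 44.151 + 45.381 + 45.393 + 44.411 + 44.441) / 6 = 44.34433333
s = sqrt(sum((x - mean)^2)/(n-1)) = 1.1357765
u_A = s / sqrt(n) = 1.1357765 / sqrt(6) = 0.46367881
u_B1 = 0.462 / sqrt(6) = 0.18861071
u_B2 = 1.198 / sqrt(6) = 0.48908145
u_B3 = 1.139 / sqrt(3) = 0.65760196
u_B4 = 0.111 / sqrt(2) = 0.078488853
uc = sqrt(0.46367881^2 + 0.18861071^2 + 0.48908145^2 + 0.65760196^2 + 0.078488853^2) = 0.96352143
U = k * uc = 2.58 * 0.96352143
U = 2.4859

2.4859


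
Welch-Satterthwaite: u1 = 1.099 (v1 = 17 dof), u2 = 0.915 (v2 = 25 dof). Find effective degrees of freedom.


uc = sqrt(u1^2 + u2^2) = sqrt(1.099^2 + 0.915^2) = 1.4300441
v_eff = uc^4 / (u1^4/v1 + u2^4/v2)
= 1.4300441^4 / (1.099^4/17 + 0.915^4/25)
= 4.1821319 / 0.11384861
v_eff = 36.7341

36.7341


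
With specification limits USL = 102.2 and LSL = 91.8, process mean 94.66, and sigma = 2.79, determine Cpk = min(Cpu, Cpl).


Cpu = (USL - mean) / (3*sigma) = (102.2 - 94.66) / (3*2.79) = 0.9008
Cpl = (mean - LSL) / (3*sigma) = (94.66 - 91.8) / (3*2.79) = 0.3417
Cpk = min(Cpu, Cpl) = 0.3417

0.3417


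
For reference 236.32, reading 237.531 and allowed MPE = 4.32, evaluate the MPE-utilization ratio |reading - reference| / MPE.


e = indication - reference = 237.531 - 236.32 = 1.2110
|e| = 1.2110
ratio = |e| / MPE = 1.2110 / 4.32
ratio = 0.2803

0.2803


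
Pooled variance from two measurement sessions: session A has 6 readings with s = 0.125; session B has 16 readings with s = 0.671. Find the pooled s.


s_p = sqrt(((n1-1)*s1^2 + (n2-1)*s2^2) / (n1+n2-2))
numerator = (6-1)*0.125^2 + (16-1)*0.671^2 = 0.078125 + 6.753615 = 6.83174
denominator = 6 + 16 - 2 = 20
s_p^2 = 6.83174 / 20 = 0.341587
s_p = sqrt(0.341587) = 0.5845

0.5845


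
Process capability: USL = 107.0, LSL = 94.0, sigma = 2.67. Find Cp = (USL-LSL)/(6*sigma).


Cp = (USL - LSL) / (6 * sigma)
= (107.0 - 94.0) / (6 * 2.67)
= 13.0000 / 16.0200
= 0.8115

0.8115


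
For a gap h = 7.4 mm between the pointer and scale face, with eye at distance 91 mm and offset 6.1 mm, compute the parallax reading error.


error = h * offset / d
= 7.4 * 6.1 / 91
= 0.4960

0.4960


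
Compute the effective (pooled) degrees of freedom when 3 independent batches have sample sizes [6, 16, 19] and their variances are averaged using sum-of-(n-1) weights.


nu = sum_i (n_i - 1)
nu = ((6 - 1) + (16 - 1) + (19 - 1))
nu = 5 + 15 + 18
nu = 38

38


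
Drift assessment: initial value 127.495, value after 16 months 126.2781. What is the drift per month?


rate = (v2 - v1) / months
= (126.2781 - 127.495) / 16
= -1.2169 / 16
= -0.0761

-0.0761


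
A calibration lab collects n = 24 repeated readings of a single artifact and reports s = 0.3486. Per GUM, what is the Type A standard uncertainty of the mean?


u_A = s / sqrt(n)
u_A = 0.3486 / sqrt(24)
u_A = 0.3486 / 4.8989795
u_A = 0.0712

0.0712


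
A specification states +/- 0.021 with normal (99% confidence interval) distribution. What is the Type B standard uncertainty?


u_B = half_width / 2.576
u_B = 0.021 / 2.576
u_B = 0.0082

0.0082


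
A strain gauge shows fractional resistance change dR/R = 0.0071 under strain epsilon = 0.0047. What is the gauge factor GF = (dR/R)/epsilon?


GF = (dR/R) / epsilon
= 0.0071 / 0.0047
= 1.5106

1.5106


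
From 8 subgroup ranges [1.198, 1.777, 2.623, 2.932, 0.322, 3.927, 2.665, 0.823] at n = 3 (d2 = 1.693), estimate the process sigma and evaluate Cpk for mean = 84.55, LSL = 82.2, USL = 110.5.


R_bar = (1.198 + 1.777 + 2.623 + 2.932 + 0.322 + 3.927 + 2.665 + 0.823) / 8 = 2.033375
sigma = R_bar / d2 = 2.033375 / 1.693 = 1.2010484
Cp = (USL - LSL)/(6*sigma) = (110.5 - 82.2)/(6*1.2010484) = 3.9271
Cpu = (110.5 - 84.55)/(3*1.2010484) = 7.2020
Cpl = (84.55 - 82.2)/(3*1.2010484) = 0.6522
Cpk = min(Cpu, Cpl) = 0.6522

0.6522


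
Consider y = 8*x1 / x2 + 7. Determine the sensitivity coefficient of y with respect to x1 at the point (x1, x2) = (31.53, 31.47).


y = 8*x1 / x2 + 7
dy/dx1 = 8/x2
Evaluate at x2 = 31.47: c1 = 8 / 31.47
c1 = 0.2542

0.2542


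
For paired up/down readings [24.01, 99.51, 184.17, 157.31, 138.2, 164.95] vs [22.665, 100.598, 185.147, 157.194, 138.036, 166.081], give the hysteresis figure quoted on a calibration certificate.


|24.01 - 22.665| = 1.3450
|99.51 - 100.598| = 1.0880
|184.17 - 185.147| = 0.9770
|157.31 - 157.194| = 0.1160
|138.2 - 138.036| = 0.1640
|164.95 - 166.081| = 1.1310
hysteresis = max(diffs) = 1.3450

1.3450


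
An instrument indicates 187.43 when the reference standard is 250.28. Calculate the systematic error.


Systematic error = measured - true
= 187.43 - 250.28
= -62.8500

-62.8500


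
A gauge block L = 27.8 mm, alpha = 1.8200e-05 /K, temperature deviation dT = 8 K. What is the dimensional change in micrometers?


dL = L * alpha * dT
= 27.8 * 1.8200e-05 * 8
= 0.0040477 mm
dL_um = 0.0040477 * 1000 = 4.0477 um

4.0477


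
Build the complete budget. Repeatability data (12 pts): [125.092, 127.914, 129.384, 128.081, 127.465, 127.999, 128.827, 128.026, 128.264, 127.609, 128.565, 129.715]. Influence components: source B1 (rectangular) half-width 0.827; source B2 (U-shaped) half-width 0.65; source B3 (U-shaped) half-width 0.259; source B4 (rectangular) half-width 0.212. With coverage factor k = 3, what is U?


mean = (125.092 + 127.914 + 129.384 + 128.081 + 127.465 + 127.999 + 128.827 + 128.026 + 128.264 + 127.609 + 128.565 + 129.715) / 12 = 128.0784167
s = sqrt(sum((x - mean)^2)/(n-1)) = 1.158602
u_A = s / sqrt(n) = 1.158602 / sqrt(12) = 0.33445959
u_B1 = 0.827 / sqrt(3) = 0.47746867
u_B2 = 0.65 / sqrt(2) = 0.45961941
u_B3 = 0.259 / sqrt(2) = 0.18314066
u_B4 = 0.212 / sqrt(3) = 0.12239826
uc = sqrt(0.33445959^2 + 0.47746867^2 + 0.45961941^2 + 0.18314066^2 + 0.12239826^2) = 0.77434578
U = k * uc = 3 * 0.77434578
U = 2.3230

2.3230


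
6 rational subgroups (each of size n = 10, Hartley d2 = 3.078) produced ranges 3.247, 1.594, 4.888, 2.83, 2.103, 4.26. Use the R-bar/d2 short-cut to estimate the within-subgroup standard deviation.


R_bar = (3.247 + 1.594 + 4.888 + 2.83 + 2.103 + 4.26) / 6
R_bar = 18.922 / 6 = 3.1536667
sigma_hat = R_bar / d2 = 3.1536667 / 3.078 = 1.0246

1.0246


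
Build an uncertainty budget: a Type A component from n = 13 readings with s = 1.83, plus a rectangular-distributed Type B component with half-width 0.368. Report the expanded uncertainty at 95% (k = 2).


u_A = s / sqrt(n) = 1.83 / sqrt(13) = 0.50755068
u_B = half_width / sqrt(3) = 0.368 / sqrt(3) = 0.2124649
uc = sqrt(u_A^2 + u_B^2) = sqrt(0.50755068^2 + 0.2124649^2) = 0.55022634
U = k * uc = 2 * 0.55022634
U = 1.1005

1.1005


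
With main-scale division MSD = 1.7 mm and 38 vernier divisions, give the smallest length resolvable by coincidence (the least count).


LC = MSD / n_div
= 1.7 / 38
= 0.0447

0.0447


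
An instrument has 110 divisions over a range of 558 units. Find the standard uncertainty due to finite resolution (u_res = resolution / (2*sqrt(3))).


resolution = range / divisions
resolution = 558 / 110 = 5.0727273
u_res = resolution / (2*sqrt(3))
u_res = 5.0727273 / 3.4641016
u_res = 1.4644

1.4644


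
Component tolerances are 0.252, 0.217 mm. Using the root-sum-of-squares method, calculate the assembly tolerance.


RSS = sqrt(0.252^2 + 0.217^2)
= sqrt(0.110593)
= 0.3326

0.3326


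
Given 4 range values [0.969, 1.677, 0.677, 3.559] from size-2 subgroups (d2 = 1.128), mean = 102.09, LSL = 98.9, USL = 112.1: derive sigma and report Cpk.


R_bar = (0.969 + 1.677 + 0.677 + 3.559) / 4 = 1.7205
sigma = R_bar / d2 = 1.7205 / 1.128 = 1.525266
Cp = (USL - LSL)/(6*sigma) = (112.1 - 98.9)/(6*1.525266) = 1.4424
Cpu = (112.1 - 102.09)/(3*1.525266) = 2.1876
Cpl = (102.09 - 98.9)/(3*1.525266) = 0.6971
Cpk = min(Cpu, Cpl) = 0.6971

0.6971


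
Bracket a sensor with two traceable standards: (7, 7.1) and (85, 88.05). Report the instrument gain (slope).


slope = (y2 - y1) / (x2 - x1)
= (88.05 - 7.1) / (85 - 7)
= 80.9500 / 78
= 1.0378

1.0378


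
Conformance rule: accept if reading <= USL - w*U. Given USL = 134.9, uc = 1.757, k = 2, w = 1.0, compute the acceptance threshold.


U = k * uc = 2 * 1.757 = 3.514
guard band g = w * U = 1.0 * 3.514 = 3.514
AL = USL - g = 134.9 - 3.514
AL = 131.3860

131.3860


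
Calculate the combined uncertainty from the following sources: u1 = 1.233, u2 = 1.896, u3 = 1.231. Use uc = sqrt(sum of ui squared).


uc = sqrt(1.233^2 + 1.896^2 + 1.231^2)
uc = sqrt(6.630466)
uc = 2.5750

2.5750


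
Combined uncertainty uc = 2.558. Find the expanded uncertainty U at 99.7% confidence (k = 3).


U = k * uc
U = 3 * 2.558
U = 7.6740

7.6740


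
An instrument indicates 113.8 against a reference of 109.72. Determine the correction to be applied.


Correction = standard - reading
= 109.72 - 113.8
= -4.0800

-4.0800


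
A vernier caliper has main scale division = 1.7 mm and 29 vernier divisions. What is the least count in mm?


LC = MSD / n_div
= 1.7 / 29
= 0.0586

0.0586


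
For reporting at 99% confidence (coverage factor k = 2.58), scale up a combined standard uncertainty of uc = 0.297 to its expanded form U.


U = k * uc
U = 2.58 * 0.297
U = 0.7663

0.7663


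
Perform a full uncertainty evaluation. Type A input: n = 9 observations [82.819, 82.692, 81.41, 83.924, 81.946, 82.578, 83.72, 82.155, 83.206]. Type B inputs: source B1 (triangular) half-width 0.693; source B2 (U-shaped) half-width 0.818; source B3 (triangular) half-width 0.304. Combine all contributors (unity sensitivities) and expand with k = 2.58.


mean = (82.819 + 82.692 + 81.41 + 83.924 + 81.946 + 82.578 + 83.72 + 82.155 + 83.206) / 9 = 82.71666667
s = sqrt(sum((x - mean)^2)/(n-1)) = 0.81783724
u_A = s / sqrt(n) = 0.81783724 / sqrt(9) = 0.27261241
u_B1 = 0.693 / sqrt(6) = 0.28291607
u_B2 = 0.818 / sqrt(2) = 0.57841335
u_B3 = 0.304 / sqrt(6) = 0.12410748
uc = sqrt(0.27261241^2 + 0.28291607^2 + 0.57841335^2 + 0.12410748^2) = 0.71015752
U = k * uc = 2.58 * 0.71015752
U = 1.8322

1.8322


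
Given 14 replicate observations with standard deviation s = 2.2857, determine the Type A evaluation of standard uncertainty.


u_A = s / sqrt(n)
u_A = 2.2857 / sqrt(14)
u_A = 2.2857 / 3.7416574
u_A = 0.6109

0.6109


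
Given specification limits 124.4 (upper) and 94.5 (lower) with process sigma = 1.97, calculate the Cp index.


Cp = (USL - LSL) / (6 * sigma)
= (124.4 - 94.5) / (6 * 1.97)
= 29.9000 / 11.8200
= 2.5296

2.5296


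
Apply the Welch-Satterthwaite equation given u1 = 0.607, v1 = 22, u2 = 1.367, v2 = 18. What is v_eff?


uc = sqrt(u1^2 + u2^2) = sqrt(0.607^2 + 1.367^2) = 1.4957065
v_eff = uc^4 / (u1^4/v1 + u2^4/v2)
= 1.4957065^4 / (0.607^4/22 + 1.367^4/18)
= 5.0047861 / 0.20017059
v_eff = 25.0026

25.0026


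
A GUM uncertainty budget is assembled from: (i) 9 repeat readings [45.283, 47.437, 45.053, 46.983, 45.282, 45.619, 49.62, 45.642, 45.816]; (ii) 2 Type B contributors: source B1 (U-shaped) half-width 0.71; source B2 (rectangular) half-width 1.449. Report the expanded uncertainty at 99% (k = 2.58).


mean = (45.283 + 47.437 + 45.053 + 46.983 + 45.282 + 45.619 + 49.62 + 45.642 + 45.816) / 9 = 46.30388889
s = sqrt(sum((x - mean)^2)/(n-1)) = 1.4806301
u_A = s / sqrt(n) = 1.4806301 / sqrt(9) = 0.49354337
u_B1 = 0.71 / sqrt(2) = 0.50204581
u_B2 = 1.449 / sqrt(3) = 0.83658054
uc = sqrt(0.49354337^2 + 0.50204581^2 + 0.83658054^2) = 1.0933902
U = k * uc = 2.58 * 1.0933902
U = 2.8209

2.8209


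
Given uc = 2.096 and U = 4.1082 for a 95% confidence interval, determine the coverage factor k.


k = U / uc
k = 4.1082 / 2.096
k = 1.96

1.96


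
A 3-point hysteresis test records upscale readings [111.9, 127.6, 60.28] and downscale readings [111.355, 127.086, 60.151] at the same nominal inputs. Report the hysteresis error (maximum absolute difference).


|111.9 - 111.355| = 0.5450
|127.6 - 127.086| = 0.5140
|60.28 - 60.151| = 0.1290
hysteresis = max(diffs) = 0.5450

0.5450


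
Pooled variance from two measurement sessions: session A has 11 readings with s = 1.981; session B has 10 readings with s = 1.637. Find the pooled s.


s_p = sqrt(((n1-1)*s1^2 + (n2-1)*s2^2) / (n1+n2-2))
numerator = (11-1)*1.981^2 + (10-1)*1.637^2 = 39.24361 + 24.117921 = 63.361531
denominator = 11 + 10 - 2 = 19
s_p^2 = 63.361531 / 19 = 3.3348174
s_p = sqrt(3.3348174) = 1.8261

1.8261


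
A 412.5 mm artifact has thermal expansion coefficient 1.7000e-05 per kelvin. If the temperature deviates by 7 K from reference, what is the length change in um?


dL = L * alpha * dT
= 412.5 * 1.7000e-05 * 7
= 0.0490875 mm
dL_um = 0.0490875 * 1000 = 49.0875 um

49.0875


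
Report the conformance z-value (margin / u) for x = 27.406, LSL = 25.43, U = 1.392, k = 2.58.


u = U / k = 1.392 / 2.58 = 0.53953488
margin = |LSL - x| = |25.43 - 27.406| = 1.976
z = margin / u = 1.976 / 0.53953488
z = 3.6624

3.6624


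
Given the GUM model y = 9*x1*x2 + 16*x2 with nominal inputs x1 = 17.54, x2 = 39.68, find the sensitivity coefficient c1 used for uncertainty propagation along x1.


y = 9*x1*x2 + 16*x2
dy/dx1 = 9*x2
Evaluate at x2 = 39.68: c1 = 9 * 39.68
c1 = 357.1200

357.1200


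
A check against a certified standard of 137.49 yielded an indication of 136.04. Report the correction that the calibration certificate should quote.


Correction = standard - reading
= 137.49 - 136.04
= 1.4500

1.4500


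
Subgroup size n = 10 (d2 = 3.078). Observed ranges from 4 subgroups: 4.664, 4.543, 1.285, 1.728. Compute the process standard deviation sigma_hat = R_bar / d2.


R_bar = (4.664 + 4.543 + 1.285 + 1.728) / 4
R_bar = 12.22 / 4 = 3.055
sigma_hat = R_bar / d2 = 3.055 / 3.078 = 0.9925

0.9925


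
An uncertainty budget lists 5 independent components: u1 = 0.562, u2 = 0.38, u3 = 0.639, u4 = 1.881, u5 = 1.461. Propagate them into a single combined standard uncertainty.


uc = sqrt(0.562^2 + 0.38^2 + 0.639^2 + 1.881^2 + 1.461^2)
uc = sqrt(6.541247)
uc = 2.5576

2.5576


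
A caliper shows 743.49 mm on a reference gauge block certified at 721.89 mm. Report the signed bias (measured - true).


Systematic error = measured - true
= 743.49 - 721.89
= 21.6000

21.6000


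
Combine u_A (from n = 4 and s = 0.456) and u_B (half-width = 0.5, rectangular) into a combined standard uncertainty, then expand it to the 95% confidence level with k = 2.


u_A = s / sqrt(n) = 0.456 / sqrt(4) = 0.228
u_B = half_width / sqrt(3) = 0.5 / sqrt(3) = 0.28867513
uc = sqrt(u_A^2 + u_B^2) = sqrt(0.228^2 + 0.28867513^2) = 0.36785504
U = k * uc = 2 * 0.36785504
U = 0.7357

0.7357


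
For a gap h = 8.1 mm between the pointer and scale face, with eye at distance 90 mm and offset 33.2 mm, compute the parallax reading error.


error = h * offset / d
= 8.1 * 33.2 / 90
= 2.9880

2.9880


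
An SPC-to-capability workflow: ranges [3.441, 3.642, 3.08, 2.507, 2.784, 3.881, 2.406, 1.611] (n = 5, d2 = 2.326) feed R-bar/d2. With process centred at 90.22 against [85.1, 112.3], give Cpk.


R_bar = (3.441 + 3.642 + 3.08 + 2.507 + 2.784 + 3.881 + 2.406 + 1.611) / 8 = 2.919
sigma = R_bar / d2 = 2.919 / 2.326 = 1.2549441
Cp = (USL - LSL)/(6*sigma) = (112.3 - 85.1)/(6*1.2549441) = 3.6124
Cpu = (112.3 - 90.22)/(3*1.2549441) = 5.8648
Cpl = (90.22 - 85.1)/(3*1.2549441) = 1.3600
Cpk = min(Cpu, Cpl) = 1.3600

1.3600


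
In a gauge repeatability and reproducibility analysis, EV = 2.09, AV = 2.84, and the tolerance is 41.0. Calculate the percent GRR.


GRR = sqrt(EV^2 + AV^2) = sqrt(2.09^2 + 2.84^2) = 3.5261452
%GRR = GRR / tol * 100 = 3.5261452 / 41.0 * 100
%GRR = 8.6004

8.6004


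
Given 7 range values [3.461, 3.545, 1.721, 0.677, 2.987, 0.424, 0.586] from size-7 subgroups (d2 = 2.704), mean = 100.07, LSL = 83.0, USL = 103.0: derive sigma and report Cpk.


R_bar = (3.461 + 3.545 + 1.721 + 0.677 + 2.987 + 0.424 + 0.586) / 7 = 1.9144286
sigma = R_bar / d2 = 1.9144286 / 2.704 = 0.70799874
Cp = (USL - LSL)/(6*sigma) = (103.0 - 83.0)/(6*0.70799874) = 4.7081
Cpu = (103.0 - 100.07)/(3*0.70799874) = 1.3795
Cpl = (100.07 - 83.0)/(3*0.70799874) = 8.0367
Cpk = min(Cpu, Cpl) = 1.3795

1.3795


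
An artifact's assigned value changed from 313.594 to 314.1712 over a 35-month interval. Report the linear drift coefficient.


rate = (v2 - v1) / months
= (314.1712 - 313.594) / 35
= 0.5772 / 35
= 0.0165

0.0165


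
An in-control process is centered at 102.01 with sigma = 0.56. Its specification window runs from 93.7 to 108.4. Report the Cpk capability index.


Cpu = (USL - mean) / (3*sigma) = (108.4 - 102.01) / (3*0.56) = 3.8036
Cpl = (mean - LSL) / (3*sigma) = (102.01 - 93.7) / (3*0.56) = 4.9464
Cpk = min(Cpu, Cpl) = 3.8036

3.8036


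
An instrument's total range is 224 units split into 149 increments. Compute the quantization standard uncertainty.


resolution = range / divisions
resolution = 224 / 149 = 1.5033557
u_res = resolution / (2*sqrt(3))
u_res = 1.5033557 / 3.4641016
u_res = 0.4340

0.4340


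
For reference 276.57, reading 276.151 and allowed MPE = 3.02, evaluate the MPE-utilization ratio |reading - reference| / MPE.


e = indication - reference = 276.151 - 276.57 = -0.4190
|e| = 0.4190
ratio = |e| / MPE = 0.4190 / 3.02
ratio = 0.1387

0.1387


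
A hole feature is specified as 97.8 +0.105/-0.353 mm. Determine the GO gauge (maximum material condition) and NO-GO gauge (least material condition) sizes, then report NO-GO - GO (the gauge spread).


GO = nominal - lower_tol (smallest hole = maximum material condition)
GO = 97.8 - 0.353 = 97.447
NO-GO = nominal + upper_tol (largest hole = least material condition)
NO-GO = 97.8 + 0.105 = 97.905
spread = NO-GO - GO = 97.905 - 97.447 = 0.4580

0.4580


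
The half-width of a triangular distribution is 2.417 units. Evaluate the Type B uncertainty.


u_B = half_width / sqrt(6)
u_B = 2.417 / 2.4494897
u_B = 0.9867

0.9867


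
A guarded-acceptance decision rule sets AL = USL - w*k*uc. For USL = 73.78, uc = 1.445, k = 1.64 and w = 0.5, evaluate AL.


U = k * uc = 1.64 * 1.445 = 2.3698
guard band g = w * U = 0.5 * 2.3698 = 1.1849
AL = USL - g = 73.78 - 1.1849
AL = 72.5951

72.5951


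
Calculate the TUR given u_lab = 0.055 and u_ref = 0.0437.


TUR = u_lab / u_ref
= 0.055 / 0.0437
= 1.2586

1.2586


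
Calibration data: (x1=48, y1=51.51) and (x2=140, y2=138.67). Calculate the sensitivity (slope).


slope = (y2 - y1) / (x2 - x1)
= (138.67 - 51.51) / (140 - 48)
= 87.1600 / 92
= 0.9474

0.9474


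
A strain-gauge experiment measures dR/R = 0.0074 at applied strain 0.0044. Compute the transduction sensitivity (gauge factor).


GF = (dR/R) / epsilon
= 0.0074 / 0.0044
= 1.6818

1.6818


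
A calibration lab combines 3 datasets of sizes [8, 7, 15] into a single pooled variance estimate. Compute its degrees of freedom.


nu = sum_i (n_i - 1)
nu = ((8 - 1) + (7 - 1) + (15 - 1))
nu = 7 + 6 + 14
nu = 27

27


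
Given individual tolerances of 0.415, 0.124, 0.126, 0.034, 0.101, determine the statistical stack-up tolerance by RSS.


RSS = sqrt(0.415^2 + 0.124^2 + 0.126^2 + 0.034^2 + 0.101^2)
= sqrt(0.214834)
= 0.4635

0.4635


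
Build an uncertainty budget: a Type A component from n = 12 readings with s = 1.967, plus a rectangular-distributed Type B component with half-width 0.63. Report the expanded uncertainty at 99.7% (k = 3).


u_A = s / sqrt(n) = 1.967 / sqrt(12) = 0.56782399
u_B = half_width / sqrt(3) = 0.63 / sqrt(3) = 0.36373067
uc = sqrt(u_A^2 + u_B^2) = sqrt(0.56782399^2 + 0.36373067^2) = 0.67433232
U = k * uc = 3 * 0.67433232
U = 2.0230

2.0230


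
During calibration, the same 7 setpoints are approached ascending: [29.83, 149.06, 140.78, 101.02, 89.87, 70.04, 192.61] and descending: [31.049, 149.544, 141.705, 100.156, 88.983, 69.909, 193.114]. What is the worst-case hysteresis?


|29.83 - 31.049| = 1.2190
|149.06 - 149.544| = 0.4840
|140.78 - 141.705| = 0.9250
|101.02 - 100.156| = 0.8640
|89.87 - 88.983| = 0.8870
|70.04 - 69.909| = 0.1310
|192.61 - 193.114| = 0.5040
hysteresis = max(diffs) = 1.2190

1.2190


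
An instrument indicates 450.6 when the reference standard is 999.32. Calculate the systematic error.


Systematic error = measured - true
= 450.6 - 999.32
= -548.7200

-548.7200


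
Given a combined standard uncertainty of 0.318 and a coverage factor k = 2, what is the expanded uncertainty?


U = k * uc
U = 2 * 0.318
U = 0.6360

0.6360


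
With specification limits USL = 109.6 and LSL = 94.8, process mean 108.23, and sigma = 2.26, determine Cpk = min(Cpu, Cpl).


Cpu = (USL - mean) / (3*sigma) = (109.6 - 108.23) / (3*2.26) = 0.2021
Cpl = (mean - LSL) / (3*sigma) = (108.23 - 94.8) / (3*2.26) = 1.9808
Cpk = min(Cpu, Cpl) = 0.2021

0.2021


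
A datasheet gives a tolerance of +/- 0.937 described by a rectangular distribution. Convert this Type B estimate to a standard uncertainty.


u_B = half_width / sqrt(3)
u_B = 0.937 / 1.7320508
u_B = 0.5410

0.5410


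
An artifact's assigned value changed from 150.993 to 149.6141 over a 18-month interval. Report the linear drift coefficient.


rate = (v2 - v1) / months
= (149.6141 - 150.993) / 18
= -1.3789 / 18
= -0.0766

-0.0766


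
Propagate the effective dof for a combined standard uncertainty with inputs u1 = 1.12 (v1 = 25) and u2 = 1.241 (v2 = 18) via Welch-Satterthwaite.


uc = sqrt(u1^2 + u2^2) = sqrt(1.12^2 + 1.241^2) = 1.6716701
v_eff = uc^4 / (u1^4/v1 + u2^4/v2)
= 1.6716701^4 / (1.12^4/25 + 1.241^4/18)
= 7.8091236 / 0.19471019
v_eff = 40.1064

40.1064


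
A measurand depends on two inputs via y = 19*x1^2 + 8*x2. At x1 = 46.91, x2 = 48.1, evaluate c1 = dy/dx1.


y = 19*x1^2 + 8*x2
dy/dx1 = 2*19*x1
Evaluate at x1 = 46.91: c1 = 38 * 46.91
c1 = 1782.5800

1782.5800


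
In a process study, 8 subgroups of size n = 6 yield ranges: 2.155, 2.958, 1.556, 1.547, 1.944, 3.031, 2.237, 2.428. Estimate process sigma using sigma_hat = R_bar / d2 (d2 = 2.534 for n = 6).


R_bar = (2.155 + 2.958 + 1.556 + 1.547 + 1.944 + 3.031 + 2.237 + 2.428) / 8
R_bar = 17.856 / 8 = 2.232
sigma_hat = R_bar / d2 = 2.232 / 2.534 = 0.8808

0.8808


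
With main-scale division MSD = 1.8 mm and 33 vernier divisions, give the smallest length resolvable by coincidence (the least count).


LC = MSD / n_div
= 1.8 / 33
= 0.0545

0.0545


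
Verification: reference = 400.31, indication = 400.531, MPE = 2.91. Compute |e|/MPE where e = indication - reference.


e = indication - reference = 400.531 - 400.31 = 0.2210
|e| = 0.2210
ratio = |e| / MPE = 0.2210 / 2.91
ratio = 0.0759

0.0759


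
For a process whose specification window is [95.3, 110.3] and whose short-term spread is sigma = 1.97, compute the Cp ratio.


Cp = (USL - LSL) / (6 * sigma)
= (110.3 - 95.3) / (6 * 1.97)
= 15.0000 / 11.8200
= 1.2690

1.2690


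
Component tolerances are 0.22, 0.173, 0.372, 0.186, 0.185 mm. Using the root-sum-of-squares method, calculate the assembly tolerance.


RSS = sqrt(0.22^2 + 0.173^2 + 0.372^2 + 0.186^2 + 0.185^2)
= sqrt(0.285534)
= 0.5344

0.5344


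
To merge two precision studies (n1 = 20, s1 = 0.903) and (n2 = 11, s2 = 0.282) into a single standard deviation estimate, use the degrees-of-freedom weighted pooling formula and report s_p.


s_p = sqrt(((n1-1)*s1^2 + (n2-1)*s2^2) / (n1+n2-2))
numerator = (20-1)*0.903^2 + (11-1)*0.282^2 = 15.492771 + 0.79524 = 16.288011
denominator = 20 + 11 - 2 = 29
s_p^2 = 16.288011 / 29 = 0.56165555
s_p = sqrt(0.56165555) = 0.7494

0.7494


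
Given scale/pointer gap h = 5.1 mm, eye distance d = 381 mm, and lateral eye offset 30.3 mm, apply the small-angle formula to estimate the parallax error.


error = h * offset / d
= 5.1 * 30.3 / 381
= 0.4056

0.4056


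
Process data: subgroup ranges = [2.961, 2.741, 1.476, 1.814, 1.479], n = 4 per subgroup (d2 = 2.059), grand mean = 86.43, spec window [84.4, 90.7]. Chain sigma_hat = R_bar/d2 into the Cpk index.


R_bar = (2.961 + 2.741 + 1.476 + 1.814 + 1.479) / 5 = 2.0942
sigma = R_bar / d2 = 2.0942 / 2.059 = 1.0170957
Cp = (USL - LSL)/(6*sigma) = (90.7 - 84.4)/(6*1.0170957) = 1.0324
Cpu = (90.7 - 86.43)/(3*1.0170957) = 1.3994
Cpl = (86.43 - 84.4)/(3*1.0170957) = 0.6653
Cpk = min(Cpu, Cpl) = 0.6653

0.6653


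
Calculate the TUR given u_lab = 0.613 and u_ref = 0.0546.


TUR = u_lab / u_ref
= 0.613 / 0.0546
= 11.2271

11.2271


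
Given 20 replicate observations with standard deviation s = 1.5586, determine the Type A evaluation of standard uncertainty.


u_A = s / sqrt(n)
u_A = 1.5586 / sqrt(20)
u_A = 1.5586 / 4.472136
u_A = 0.3485

0.3485


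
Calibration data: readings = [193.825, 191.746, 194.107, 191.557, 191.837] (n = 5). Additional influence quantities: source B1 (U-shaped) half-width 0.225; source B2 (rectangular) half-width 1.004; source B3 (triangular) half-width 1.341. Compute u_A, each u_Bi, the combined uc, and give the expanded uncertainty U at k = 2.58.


mean = (193.825 + 191.746 + 194.107 + 191.557 + 191.837) / 5 = 192.6144
s = sqrt(sum((x - mean)^2)/(n-1)) = 1.2419713
u_A = s / sqrt(n) = 1.2419713 / sqrt(5) = 0.55542645
u_B1 = 0.225 / sqrt(2) = 0.15909903
u_B2 = 1.004 / sqrt(3) = 0.57965967
u_B3 = 1.341 / sqrt(6) = 0.54746096
uc = sqrt(0.55542645^2 + 0.15909903^2 + 0.57965967^2 + 0.54746096^2) = 0.98464708
U = k * uc = 2.58 * 0.98464708
U = 2.5404

2.5404


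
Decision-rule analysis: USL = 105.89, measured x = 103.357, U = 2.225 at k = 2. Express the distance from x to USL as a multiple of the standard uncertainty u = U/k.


u = U / k = 2.225 / 2 = 1.1125
margin = |USL - x| = |105.89 - 103.357| = 2.533
z = margin / u = 2.533 / 1.1125
z = 2.2769

2.2769


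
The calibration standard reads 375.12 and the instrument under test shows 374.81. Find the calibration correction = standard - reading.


Correction = standard - reading
= 375.12 - 374.81
= 0.3100

0.3100


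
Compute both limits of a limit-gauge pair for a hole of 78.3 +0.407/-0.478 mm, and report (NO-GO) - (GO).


GO = nominal - lower_tol (smallest hole = maximum material condition)
GO = 78.3 - 0.478 = 77.822
NO-GO = nominal + upper_tol (largest hole = least material condition)
NO-GO = 78.3 + 0.407 = 78.707
spread = NO-GO - GO = 78.707 - 77.822 = 0.8850

0.8850


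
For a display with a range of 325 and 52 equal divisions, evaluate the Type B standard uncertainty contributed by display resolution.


resolution = range / divisions
resolution = 325 / 52 = 6.25
u_res = resolution / (2*sqrt(3))
u_res = 6.25 / 3.4641016
u_res = 1.8042

1.8042


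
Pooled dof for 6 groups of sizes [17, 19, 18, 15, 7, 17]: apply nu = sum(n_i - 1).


nu = sum_i (n_i - 1)
nu = ((17 - 1) + (19 - 1) + (18 - 1) + (15 - 1) + (7 - 1) + (17 - 1))
nu = 16 + 18 + 17 + 14 + 6 + 16
nu = 87

87


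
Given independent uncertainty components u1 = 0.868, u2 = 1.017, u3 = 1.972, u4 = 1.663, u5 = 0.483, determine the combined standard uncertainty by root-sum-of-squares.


uc = sqrt(0.868^2 + 1.017^2 + 1.972^2 + 1.663^2 + 0.483^2)
uc = sqrt(8.675355)
uc = 2.9454

2.9454


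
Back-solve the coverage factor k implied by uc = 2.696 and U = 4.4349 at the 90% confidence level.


k = U / uc
k = 4.4349 / 2.696
k = 1.645

1.645


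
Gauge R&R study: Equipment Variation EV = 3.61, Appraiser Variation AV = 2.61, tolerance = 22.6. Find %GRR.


GRR = sqrt(EV^2 + AV^2) = sqrt(3.61^2 + 2.61^2) = 4.4546829
%GRR = GRR / tol * 100 = 4.4546829 / 22.6 * 100
%GRR = 19.7110

19.7110


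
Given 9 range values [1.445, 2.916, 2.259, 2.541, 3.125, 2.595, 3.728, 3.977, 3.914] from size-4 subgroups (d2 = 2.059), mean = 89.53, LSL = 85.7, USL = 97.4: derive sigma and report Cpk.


R_bar = (1.445 + 2.916 + 2.259 + 2.541 + 3.125 + 2.595 + 3.728 + 3.977 + 3.914) / 9 = 2.9444444
sigma = R_bar / d2 = 2.9444444 / 2.059 = 1.4300361
Cp = (USL - LSL)/(6*sigma) = (97.4 - 85.7)/(6*1.4300361) = 1.3636
Cpu = (97.4 - 89.53)/(3*1.4300361) = 1.8345
Cpl = (89.53 - 85.7)/(3*1.4300361) = 0.8928
Cpk = min(Cpu, Cpl) = 0.8928

0.8928


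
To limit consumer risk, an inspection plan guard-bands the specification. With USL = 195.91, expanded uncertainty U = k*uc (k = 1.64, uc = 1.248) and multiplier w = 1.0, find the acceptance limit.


U = k * uc = 1.64 * 1.248 = 2.04672
guard band g = w * U = 1.0 * 2.04672 = 2.04672
AL = USL - g = 195.91 - 2.04672
AL = 193.8633

193.8633


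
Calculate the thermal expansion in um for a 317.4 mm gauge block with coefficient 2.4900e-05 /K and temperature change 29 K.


dL = L * alpha * dT
= 317.4 * 2.4900e-05 * 29
= 0.2291945 mm
dL_um = 0.2291945 * 1000 = 229.1945 um

229.1945


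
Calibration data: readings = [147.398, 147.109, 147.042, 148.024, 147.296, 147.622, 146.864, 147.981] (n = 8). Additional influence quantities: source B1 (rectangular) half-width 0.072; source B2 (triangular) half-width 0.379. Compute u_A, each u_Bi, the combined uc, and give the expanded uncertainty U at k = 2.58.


mean = (147.398 + 147.109 + 147.042 + 148.024 + 147.296 + 147.622 + 146.864 + 147.981) / 8 = 147.417
s = sqrt(sum((x - mean)^2)/(n-1)) = 0.42843069
u_A = s / sqrt(n) = 0.42843069 / sqrt(8) = 0.15147312
u_B1 = 0.072 / sqrt(3) = 0.041569219
u_B2 = 0.379 / sqrt(6) = 0.1547261
uc = sqrt(0.15147312^2 + 0.041569219^2 + 0.1547261^2) = 0.22048191
U = k * uc = 2.58 * 0.22048191
U = 0.5688

0.5688


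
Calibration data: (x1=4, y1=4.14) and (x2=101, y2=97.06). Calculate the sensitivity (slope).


slope = (y2 - y1) / (x2 - x1)
= (97.06 - 4.14) / (101 - 4)
= 92.9200 / 97
= 0.9579

0.9579


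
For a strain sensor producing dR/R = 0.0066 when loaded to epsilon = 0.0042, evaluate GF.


GF = (dR/R) / epsilon
= 0.0066 / 0.0042
= 1.5714

1.5714


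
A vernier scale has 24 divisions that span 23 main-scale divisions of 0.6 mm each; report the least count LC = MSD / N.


LC = MSD / n_div
= 0.6 / 24
= 0.0250

0.0250


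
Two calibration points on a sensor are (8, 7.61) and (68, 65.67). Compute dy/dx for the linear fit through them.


slope = (y2 - y1) / (x2 - x1)
= (65.67 - 7.61) / (68 - 8)
= 58.0600 / 60
= 0.9677

0.9677


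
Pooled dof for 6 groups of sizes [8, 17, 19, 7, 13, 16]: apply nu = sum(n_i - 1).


nu = sum_i (n_i - 1)
nu = ((8 - 1) + (17 - 1) + (19 - 1) + (7 - 1) + (13 - 1) + (16 - 1))
nu = 7 + 16 + 18 + 6 + 12 + 15
nu = 74

74


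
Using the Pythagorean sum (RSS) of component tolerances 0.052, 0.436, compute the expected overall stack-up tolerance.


RSS = sqrt(0.052^2 + 0.436^2)
= sqrt(0.1928)
= 0.4391

0.4391


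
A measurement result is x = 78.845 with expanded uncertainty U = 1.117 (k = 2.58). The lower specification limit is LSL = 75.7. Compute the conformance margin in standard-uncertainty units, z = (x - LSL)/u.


u = U / k = 1.117 / 2.58 = 0.43294574
margin = |LSL - x| = |75.7 - 78.845| = 3.145
z = margin / u = 3.145 / 0.43294574
z = 7.2642

7.2642


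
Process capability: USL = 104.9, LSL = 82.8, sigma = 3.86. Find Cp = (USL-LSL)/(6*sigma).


Cp = (USL - LSL) / (6 * sigma)
= (104.9 - 82.8) / (6 * 3.86)
= 22.1000 / 23.1600
= 0.9542

0.9542


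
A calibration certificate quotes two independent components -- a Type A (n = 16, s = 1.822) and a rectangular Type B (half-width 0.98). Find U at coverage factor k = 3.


u_A = s / sqrt(n) = 1.822 / sqrt(16) = 0.4555
u_B = half_width / sqrt(3) = 0.98 / sqrt(3) = 0.56580326
uc = sqrt(u_A^2 + u_B^2) = sqrt(0.4555^2 + 0.56580326^2) = 0.72637014
U = k * uc = 3 * 0.72637014
U = 2.1791

2.1791


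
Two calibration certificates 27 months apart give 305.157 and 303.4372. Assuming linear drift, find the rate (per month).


rate = (v2 - v1) / months
= (303.4372 - 305.157) / 27
= -1.7198 / 27
= -0.0637

-0.0637


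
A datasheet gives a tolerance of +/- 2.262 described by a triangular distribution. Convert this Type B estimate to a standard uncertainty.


u_B = half_width / sqrt(6)
u_B = 2.262 / 2.4494897
u_B = 0.9235

0.9235


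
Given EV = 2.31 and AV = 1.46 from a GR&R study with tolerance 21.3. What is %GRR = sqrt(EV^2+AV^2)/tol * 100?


GRR = sqrt(EV^2 + AV^2) = sqrt(2.31^2 + 1.46^2) = 2.7327093
%GRR = GRR / tol * 100 = 2.7327093 / 21.3 * 100
%GRR = 12.8296

12.8296


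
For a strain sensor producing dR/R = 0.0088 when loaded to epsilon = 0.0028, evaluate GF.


GF = (dR/R) / epsilon
= 0.0088 / 0.0028
= 3.1429

3.1429


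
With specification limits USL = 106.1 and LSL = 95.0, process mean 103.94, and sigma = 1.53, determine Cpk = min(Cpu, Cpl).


Cpu = (USL - mean) / (3*sigma) = (106.1 - 103.94) / (3*1.53) = 0.4706
Cpl = (mean - LSL) / (3*sigma) = (103.94 - 95.0) / (3*1.53) = 1.9477
Cpk = min(Cpu, Cpl) = 0.4706

0.4706


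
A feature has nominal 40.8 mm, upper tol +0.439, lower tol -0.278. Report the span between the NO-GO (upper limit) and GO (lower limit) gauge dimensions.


GO = nominal - lower_tol (smallest hole = maximum material condition)
GO = 40.8 - 0.278 = 40.522
NO-GO = nominal + upper_tol (largest hole = least material condition)
NO-GO = 40.8 + 0.439 = 41.239
spread = NO-GO - GO = 41.239 - 40.522 = 0.7170

0.7170


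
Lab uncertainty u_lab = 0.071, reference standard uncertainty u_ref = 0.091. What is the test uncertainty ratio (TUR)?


TUR = u_lab / u_ref
= 0.071 / 0.091
= 0.7802

0.7802


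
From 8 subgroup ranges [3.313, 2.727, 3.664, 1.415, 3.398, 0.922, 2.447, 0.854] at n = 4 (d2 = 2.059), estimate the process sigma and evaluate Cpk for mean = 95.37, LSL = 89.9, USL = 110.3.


R_bar = (3.313 + 2.727 + 3.664 + 1.415 + 3.398 + 0.922 + 2.447 + 0.854) / 8 = 2.3425
sigma = R_bar / d2 = 2.3425 / 2.059 = 1.1376882
Cp = (USL - LSL)/(6*sigma) = (110.3 - 89.9)/(6*1.1376882) = 2.9885
Cpu = (110.3 - 95.37)/(3*1.1376882) = 4.3744
Cpl = (95.37 - 89.9)/(3*1.1376882) = 1.6027
Cpk = min(Cpu, Cpl) = 1.6027

1.6027


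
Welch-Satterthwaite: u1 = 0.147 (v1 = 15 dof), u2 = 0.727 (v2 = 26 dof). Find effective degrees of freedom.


uc = sqrt(u1^2 + u2^2) = sqrt(0.147^2 + 0.727^2) = 0.74171288
v_eff = uc^4 / (u1^4/v1 + u2^4/v2)
= 0.74171288^4 / (0.147^4/15 + 0.727^4/26)
= 0.30265182 / 0.010775088
v_eff = 28.0881

28.0881


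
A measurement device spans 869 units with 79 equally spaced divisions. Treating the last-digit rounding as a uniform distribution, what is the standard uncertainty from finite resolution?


resolution = range / divisions
resolution = 869 / 79 = 11
u_res = resolution / (2*sqrt(3))
u_res = 11 / 3.4641016
u_res = 3.1754

3.1754


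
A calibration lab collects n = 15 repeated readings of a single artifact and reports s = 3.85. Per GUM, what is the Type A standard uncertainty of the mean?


u_A = s / sqrt(n)
u_A = 3.85 / sqrt(15)
u_A = 3.85 / 3.8729833
u_A = 0.9941

0.9941


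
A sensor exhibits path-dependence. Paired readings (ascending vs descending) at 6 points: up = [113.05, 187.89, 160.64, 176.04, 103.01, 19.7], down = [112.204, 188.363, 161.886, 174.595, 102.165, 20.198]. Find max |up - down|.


|113.05 - 112.204| = 0.8460
|187.89 - 188.363| = 0.4730
|160.64 - 161.886| = 1.2460
|176.04 - 174.595| = 1.4450
|103.01 - 102.165| = 0.8450
|19.7 - 20.198| = 0.4980
hysteresis = max(diffs) = 1.4450

1.4450


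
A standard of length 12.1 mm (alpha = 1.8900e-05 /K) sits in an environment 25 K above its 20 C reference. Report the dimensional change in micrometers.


dL = L * alpha * dT
= 12.1 * 1.8900e-05 * 25
= 0.0057172 mm
dL_um = 0.0057172 * 1000 = 5.7172 um

5.7172


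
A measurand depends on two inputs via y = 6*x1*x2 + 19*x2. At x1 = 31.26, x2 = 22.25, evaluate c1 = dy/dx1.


y = 6*x1*x2 + 19*x2
dy/dx1 = 6*x2
Evaluate at x2 = 22.25: c1 = 6 * 22.25
c1 = 133.5000

133.5000


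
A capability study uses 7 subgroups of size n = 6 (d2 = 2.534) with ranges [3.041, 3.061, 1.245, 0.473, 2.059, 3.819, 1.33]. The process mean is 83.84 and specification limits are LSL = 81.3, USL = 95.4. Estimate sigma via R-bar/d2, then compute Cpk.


R_bar = (3.041 + 3.061 + 1.245 + 0.473 + 2.059 + 3.819 + 1.33) / 7 = 2.1468571
sigma = R_bar / d2 = 2.1468571 / 2.534 = 0.84722064
Cp = (USL - LSL)/(6*sigma) = (95.4 - 81.3)/(6*0.84722064) = 2.7738
Cpu = (95.4 - 83.84)/(3*0.84722064) = 4.5482
Cpl = (83.84 - 81.3)/(3*0.84722064) = 0.9993
Cpk = min(Cpu, Cpl) = 0.9993

0.9993
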